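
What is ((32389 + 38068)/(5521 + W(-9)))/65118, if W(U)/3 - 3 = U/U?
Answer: 70457/360297894 ≈ 0.00019555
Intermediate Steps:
W(U) = 12 (W(U) = 9 + 3*(U/U) = 9 + 3*1 = 9 + 3 = 12)
((32389 + 38068)/(5521 + W(-9)))/65118 = ((32389 + 38068)/(5521 + 12))/65118 = (70457/5533)*(1/65118) = 70457/360297894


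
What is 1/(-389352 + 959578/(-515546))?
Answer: -257773/100364912885 ≈ -2.5684e-6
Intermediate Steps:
1/(-389352 + 959578/(-515546)) = 1/(-389352 + 959578*(-1/515546)) = 1/(-389352 - 479789/257773) = 1/(-100364912885/257773) = -257773/100364912885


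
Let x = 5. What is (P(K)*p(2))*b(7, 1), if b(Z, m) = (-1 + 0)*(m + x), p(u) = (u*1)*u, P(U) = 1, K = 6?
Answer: -24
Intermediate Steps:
p(u) = u² (p(u) = u*u = u²)
b(Z, m) = -5 - m (b(Z, m) = (-1 + 0)*(m + 5) = -(5 + m) = -5 - m)
(P(K)*p(2))*b(7, 1) = (1*2²)*(-5 - 1*1) = (1*4)*(-5 - 1) = 4*(-6) = -24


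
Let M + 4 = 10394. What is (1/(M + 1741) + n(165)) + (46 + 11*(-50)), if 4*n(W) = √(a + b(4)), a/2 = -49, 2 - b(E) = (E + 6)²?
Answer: -6114023/12131 + 7*I/2 ≈ -504.0 + 3.5*I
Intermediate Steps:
b(E) = 2 - (6 + E)² (b(E) = 2 - (E + 6)² = 2 - (6 + E)²)
a = -98 (a = 2*(-49) = -98)
M = 10390 (M = -4 + 10394 = 10390)
n(W) = 7*I/2 (n(W) = √(-98 + (2 - (6 + 4)²))/4 = √(-98 + (2 - 1*10²))/4 = √(-98 + (2 - 1*100))/4 = √(-98 + (2 - 100))/4 = √(-98 - 98)/4 = √(-196)/4 = (14*I)/4 = 7*I/2)
(1/(M + 1741) + n(165)) + (46 + 11*(-50)) = (1/(10390 + 1741) + 7*I/2) + (46 + 11*(-50)) = (1/12131 + 7*I/2) + (46 - 550) = (1/12131 + 7*I/2) - 504 = -6114023/12131 + 7*I/2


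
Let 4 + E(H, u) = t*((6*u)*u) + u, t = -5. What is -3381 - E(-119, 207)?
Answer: 1281886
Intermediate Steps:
E(H, u) = -4 + u - 30*u² (E(H, u) = -4 + (-5*6*u*u + u) = -4 + (-30*u² + u) = -4 + (u - 30*u²) = -4 + u - 30*u²)
-3381 - E(-119, 207) = -3381 - (-4 + 207 - 30*207²) = -3381 - (-4 + 207 - 30*42849) = -3381 - (-4 + 207 - 1285470) = -3381 - 1*(-1285267) = -3381 + 1285267 = 1281886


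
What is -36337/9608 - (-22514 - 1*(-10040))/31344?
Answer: -10615591/3137012 ≈ -3.3840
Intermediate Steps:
-36337/9608 - (-22514 - 1*(-10040))/31344 = -36337*1/9608 - (-22514 + 10040)/31344 = -36337/9608 - (-12474)/31344 = -36337/9608 - 1*(-2079/5224) = -36337/9608 + 2079/5224 = -10615591/3137012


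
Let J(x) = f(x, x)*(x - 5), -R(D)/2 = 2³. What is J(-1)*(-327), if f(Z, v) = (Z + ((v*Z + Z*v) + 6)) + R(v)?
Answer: -17658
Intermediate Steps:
R(D) = -16 (R(D) = -2*2³ = -2*8 = -16)
f(Z, v) = -10 + Z + 2*Z*v (f(Z, v) = (Z + ((v*Z + Z*v) + 6)) - 16 = (Z + ((Z*v + Z*v) + 6)) - 16 = (Z + (2*Z*v + 6)) - 16 = (Z + (6 + 2*Z*v)) - 16 = (6 + Z + 2*Z*v) - 16 = -10 + Z + 2*Z*v)
J(x) = (-5 + x)*(-10 + x + 2*x²) (J(x) = (-10 + x + 2*x*x)*(x - 5) = (-10 + x + 2*x²)*(-5 + x) = (-5 + x)*(-10 + x + 2*x²))
J(-1)*(-327) = ((-5 - 1)*(-10 - 1 + 2*(-1)²))*(-327) = -6*(-10 - 1 + 2*1)*(-327) = -6*(-10 - 1 + 2)*(-327) = -6*(-9)*(-327) = 54*(-327) = -17658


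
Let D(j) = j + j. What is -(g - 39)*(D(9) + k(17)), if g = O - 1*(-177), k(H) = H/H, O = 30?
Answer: -3192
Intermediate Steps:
k(H) = 1
D(j) = 2*j
g = 207 (g = 30 - 1*(-177) = 30 + 177 = 207)
-(g - 39)*(D(9) + k(17)) = -(207 - 39)*(2*9 + 1) = -168*(18 + 1) = -168*19 = -1*3192 = -3192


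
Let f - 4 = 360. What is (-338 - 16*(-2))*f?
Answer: -111384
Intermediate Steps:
f = 364 (f = 4 + 360 = 364)
(-338 - 16*(-2))*f = (-338 - 16*(-2))*364 = (-338 + 32)*364 = -306*364 = -111384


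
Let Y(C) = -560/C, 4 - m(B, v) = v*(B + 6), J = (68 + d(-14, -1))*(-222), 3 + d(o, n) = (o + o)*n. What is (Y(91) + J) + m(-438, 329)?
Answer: 1579238/13 ≈ 1.2148e+5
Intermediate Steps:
d(o, n) = -3 + 2*n*o (d(o, n) = -3 + (o + o)*n = -3 + (2*o)*n = -3 + 2*n*o)
J = -20646 (J = (68 + (-3 + 2*(-1)*(-14)))*(-222) = (68 + (-3 + 28))*(-222) = (68 + 25)*(-222) = 93*(-222) = -20646)
m(B, v) = 4 - v*(6 + B) (m(B, v) = 4 - v*(B + 6) = 4 - v*(6 + B))
(Y(91) + J) + m(-438, 329) = (-560/91 - 20646) + (4 - 6*329 - 1*(-438)*329) = (-560*1/91 - 20646) + (4 - 1974 + 144102) = (-80/13 - 20646) + 142132 = -268478/13 + 142132 = 1579238/13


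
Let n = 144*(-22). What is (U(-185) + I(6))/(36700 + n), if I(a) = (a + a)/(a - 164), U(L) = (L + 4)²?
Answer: 2588113/2649028 ≈ 0.97701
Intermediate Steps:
U(L) = (4 + L)²
n = -3168
I(a) = 2*a/(-164 + a) (I(a) = (2*a)/(-164 + a) = 2*a/(-164 + a))
(U(-185) + I(6))/(36700 + n) = ((4 - 185)² + 2*6/(-164 + 6))/(36700 - 3168) = ((-181)² + 2*6/(-158))/33532 = (32761 + 2*6*(-1/158))*(1/33532) = (32761 - 6/79)*(1/33532) = (2588113/79)*(1/33532) = 2588113/2649028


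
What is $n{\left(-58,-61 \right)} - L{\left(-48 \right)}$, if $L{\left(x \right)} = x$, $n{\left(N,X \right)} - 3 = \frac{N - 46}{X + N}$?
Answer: $\frac{6173}{119} \approx 51.874$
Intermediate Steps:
$n{\left(N,X \right)} = 3 + \frac{-46 + N}{N + X}$ ($n{\left(N,X \right)} = 3 + \frac{N - 46}{X + N} = 3 + \frac{-46 + N}{N + X}$)
$n{\left(-58,-61 \right)} - L{\left(-48 \right)} = \frac{-46 + 3 \left(-61\right) + 4 \left(-58\right)}{-58 - 61} - -48 = \frac{-46 - 183 - 232}{-119} + 48 = \left(- \frac{1}{119}\right) \left(-461\right) + 48 = \frac{461}{119} + 48 = \frac{6173}{119}$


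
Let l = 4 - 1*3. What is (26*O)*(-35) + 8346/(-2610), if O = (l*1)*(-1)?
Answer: 394459/435 ≈ 906.80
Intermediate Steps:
l = 1 (l = 4 - 3 = 1)
O = -1 (O = (1*1)*(-1) = 1*(-1) = -1)
(26*O)*(-35) + 8346/(-2610) = (26*(-1))*(-35) + 8346/(-2610) = -26*(-35) + 8346*(-1/2610) = 910 - 1391/435 = 394459/435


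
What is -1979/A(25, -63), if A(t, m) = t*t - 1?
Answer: -1979/624 ≈ -3.1715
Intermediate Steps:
A(t, m) = -1 + t**2 (A(t, m) = t**2 - 1 = -1 + t**2)
-1979/A(25, -63) = -1979/(-1 + 25**2) = -1979/(-1 + 625) = -1979/624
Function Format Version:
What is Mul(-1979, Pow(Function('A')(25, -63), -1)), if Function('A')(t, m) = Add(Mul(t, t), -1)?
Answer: Rational(-1979, 624) ≈ -3.1715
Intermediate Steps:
Function('A')(t, m) = Add(-1, Pow(t, 2)) (Function('A')(t, m) = Add(Pow(t, 2), -1) = Add(-1, Pow(t, 2)))
Mul(-1979, Pow(Function('A')(25, -63), -1)) = Mul(-1979, Pow(Add(-1, Pow(25, 2)), -1)) = Mul(-1979, Pow(Add(-1, 625), -1)) = Mul(-1979, Pow(624, -1)) = Mul(-1979, Rational(1, 624)) = Rational(-1979, 624)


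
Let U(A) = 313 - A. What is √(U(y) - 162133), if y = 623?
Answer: I*√162443 ≈ 403.04*I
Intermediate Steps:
√(U(y) - 162133) = √((313 - 1*623) - 162133) = √((313 - 623) - 162133) = √(-310 - 162133) = √(-162443) = I*√162443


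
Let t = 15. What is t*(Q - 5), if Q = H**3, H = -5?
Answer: -1950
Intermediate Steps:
Q = -125 (Q = (-5)**3 = -125)
t*(Q - 5) = 15*(-125 - 5) = 15*(-130) = -1950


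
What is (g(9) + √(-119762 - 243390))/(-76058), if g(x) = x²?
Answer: -81/76058 - 2*I*√22697/38029 ≈ -0.001065 - 0.0079232*I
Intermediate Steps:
(g(9) + √(-119762 - 243390))/(-76058) = (9² + √(-119762 - 243390))/(-76058) = (81 + √(-363152))*(-1/76058) = (81 + 4*I*√22697)*(-1/76058) = -81/76058 - 2*I*√22697/38029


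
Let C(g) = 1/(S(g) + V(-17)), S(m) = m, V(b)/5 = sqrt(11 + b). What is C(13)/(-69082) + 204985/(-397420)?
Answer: (-7080386885*sqrt(6) + 18409045643*I)/(2745456844*(-13*I + 5*sqrt(6))) ≈ -0.51579 + 5.5565e-7*I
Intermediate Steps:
V(b) = 5*sqrt(11 + b)
C(g) = 1/(g + 5*I*sqrt(6)) (C(g) = 1/(g + 5*sqrt(11 - 17)) = 1/(g + 5*sqrt(-6)) = 1/(g + 5*(I*sqrt(6))) = 1/(g + 5*I*sqrt(6)))
C(13)/(-69082) + 204985/(-397420) = 1/((13 + 5*I*sqrt(6))*(-69082)) + 204985/(-397420) = -1/69082/(13 + 5*I*sqrt(6)) + 204985*(-1/397420) = -1/(69082*(13 + 5*I*sqrt(6))) - 40997/79484 = -40997/79484 - 1/(69082*(13 + 5*I*sqrt(6)))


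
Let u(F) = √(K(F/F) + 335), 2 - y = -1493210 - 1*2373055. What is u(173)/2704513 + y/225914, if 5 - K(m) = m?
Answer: 3866267/225914 + √339/2704513 ≈ 17.114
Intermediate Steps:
y = 3866267 (y = 2 - (-1493210 - 1*2373055) = 2 - (-1493210 - 2373055) = 2 - 1*(-3866265) = 2 + 3866265 = 3866267)
K(m) = 5 - m
u(F) = √339 (u(F) = √((5 - F/F) + 335) = √((5 - 1*1) + 335) = √((5 - 1) + 335) = √(4 + 335) = √339)
u(173)/2704513 + y/225914 = √339/2704513 + 3866267/225914 = 3866267/225914 + √339/2704513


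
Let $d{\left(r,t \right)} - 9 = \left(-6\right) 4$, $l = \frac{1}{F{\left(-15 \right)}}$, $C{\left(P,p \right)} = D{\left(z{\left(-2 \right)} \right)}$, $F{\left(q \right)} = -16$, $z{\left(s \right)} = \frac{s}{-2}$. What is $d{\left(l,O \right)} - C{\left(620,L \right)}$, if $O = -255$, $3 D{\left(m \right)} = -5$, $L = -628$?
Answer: $- \frac{40}{3} \approx -13.333$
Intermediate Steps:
$z{\left(s \right)} = - \frac{s}{2}$ ($z{\left(s \right)} = s \left(- \frac{1}{2}\right) = - \frac{s}{2}$)
$D{\left(m \right)} = - \frac{5}{3}$ ($D{\left(m \right)} = \frac{1}{3} \left(-5\right) = - \frac{5}{3}$)
$C{\left(P,p \right)} = - \frac{5}{3}$
$l = - \frac{1}{16}$ ($l = \frac{1}{-16} = - \frac{1}{16} \approx -0.0625$)
$d{\left(r,t \right)} = -15$ ($d{\left(r,t \right)} = 9 - 24 = -15$)
$d{\left(l,O \right)} - C{\left(620,L \right)} = -15 - - \frac{5}{3} = -15 + \frac{5}{3} = - \frac{40}{3}$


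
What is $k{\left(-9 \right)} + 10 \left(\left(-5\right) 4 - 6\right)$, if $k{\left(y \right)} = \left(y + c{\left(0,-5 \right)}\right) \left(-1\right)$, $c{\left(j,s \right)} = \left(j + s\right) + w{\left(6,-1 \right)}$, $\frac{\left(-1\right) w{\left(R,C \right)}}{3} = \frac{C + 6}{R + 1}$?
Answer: $- \frac{1707}{7} \approx -243.86$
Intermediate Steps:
$w{\left(R,C \right)} = - \frac{3 \left(6 + C\right)}{1 + R}$ ($w{\left(R,C \right)} = - 3 \frac{C + 6}{R + 1} = - 3 \frac{6 + C}{1 + R} = - \frac{3 \left(6 + C\right)}{1 + R}$)
$c{\left(j,s \right)} = - \frac{15}{7} + j + s$ ($c{\left(j,s \right)} = \left(j + s\right) + \frac{3 \left(-6 - -1\right)}{1 + 6} = \left(j + s\right) + \frac{3 \left(-6 + 1\right)}{7} = \left(j + s\right) + 3 \cdot \frac{1}{7} \left(-5\right) = \left(j + s\right) - \frac{15}{7} = - \frac{15}{7} + j + s$)
$k{\left(y \right)} = \frac{50}{7} - y$ ($k{\left(y \right)} = \left(y - \frac{50}{7}\right) \left(-1\right) = \left(- \frac{50}{7} + y\right) \left(-1\right) = \frac{50}{7} - y$)
$k{\left(-9 \right)} + 10 \left(\left(-5\right) 4 - 6\right) = \left(\frac{50}{7} - -9\right) + 10 \left(\left(-5\right) 4 - 6\right) = \left(\frac{50}{7} + 9\right) + 10 \left(-20 - 6\right) = \frac{113}{7} + 10 \left(-26\right) = \frac{113}{7} - 260 = - \frac{1707}{7}$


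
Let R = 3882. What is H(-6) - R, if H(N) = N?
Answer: -3888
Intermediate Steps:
H(-6) - R = -6 - 1*3882 = -6 - 3882 = -3888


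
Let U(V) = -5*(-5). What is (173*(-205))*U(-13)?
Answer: -886625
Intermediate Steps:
U(V) = 25
(173*(-205))*U(-13) = (173*(-205))*25 = -35465*25 = -886625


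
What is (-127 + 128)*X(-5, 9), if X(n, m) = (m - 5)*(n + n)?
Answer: -40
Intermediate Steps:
X(n, m) = 2*n*(-5 + m) (X(n, m) = (-5 + m)*(2*n) = 2*n*(-5 + m))
(-127 + 128)*X(-5, 9) = (-127 + 128)*(2*(-5)*(-5 + 9)) = 1*(2*(-5)*4) = 1*(-40) = -40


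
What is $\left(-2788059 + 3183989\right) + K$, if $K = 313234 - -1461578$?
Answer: $2170742$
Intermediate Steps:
$K = 1774812$ ($K = 313234 + 1461578 = 1774812$)
$\left(-2788059 + 3183989\right) + K = \left(-2788059 + 3183989\right) + 1774812 = 395930 + 1774812 = 2170742$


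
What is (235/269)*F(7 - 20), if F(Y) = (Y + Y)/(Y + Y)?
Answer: 235/269 ≈ 0.87361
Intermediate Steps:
F(Y) = 1 (F(Y) = (2*Y)/((2*Y)) = (2*Y)*(1/(2*Y)) = 1)
(235/269)*F(7 - 20) = (235/269)*1 = 235/269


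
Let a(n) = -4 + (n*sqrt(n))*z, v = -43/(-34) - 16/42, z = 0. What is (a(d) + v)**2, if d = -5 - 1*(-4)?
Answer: 4950625/509796 ≈ 9.7110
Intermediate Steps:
v = 631/714 (v = -43*(-1/34) - 16*1/42 = 43/34 - 8/21 = 631/714 ≈ 0.88375)
d = -1 (d = -5 + 4 = -1)
a(n) = -4 (a(n) = -4 + (n*sqrt(n))*0 = -4 + n**(3/2)*0 = -4 + 0 = -4)
(a(d) + v)**2 = (-4 + 631/714)**2 = (-2225/714)**2 = 4950625/509796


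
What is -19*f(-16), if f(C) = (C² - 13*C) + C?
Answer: -8512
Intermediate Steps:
f(C) = C² - 12*C
-19*f(-16) = -(-304)*(-12 - 16) = -(-304)*(-28) = -19*448 = -8512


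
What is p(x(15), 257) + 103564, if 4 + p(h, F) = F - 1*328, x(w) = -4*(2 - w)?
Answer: 103489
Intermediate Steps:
x(w) = -8 + 4*w
p(h, F) = -332 + F (p(h, F) = -4 + (F - 1*328) = -4 + (F - 328) = -4 + (-328 + F) = -332 + F)
p(x(15), 257) + 103564 = (-332 + 257) + 103564 = -75 + 103564 = 103489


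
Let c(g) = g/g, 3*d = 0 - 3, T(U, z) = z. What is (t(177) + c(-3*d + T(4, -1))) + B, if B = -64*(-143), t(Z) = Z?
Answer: 9330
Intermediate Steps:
d = -1 (d = (0 - 3)/3 = (⅓)*(-3) = -1)
c(g) = 1
B = 9152
(t(177) + c(-3*d + T(4, -1))) + B = (177 + 1) + 9152 = 178 + 9152 = 9330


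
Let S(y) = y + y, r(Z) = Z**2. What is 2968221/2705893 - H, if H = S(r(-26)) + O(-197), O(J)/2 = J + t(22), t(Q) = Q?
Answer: -2708336565/2705893 ≈ -1000.9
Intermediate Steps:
S(y) = 2*y
O(J) = 44 + 2*J (O(J) = 2*(J + 22) = 2*(22 + J) = 44 + 2*J)
H = 1002 (H = 2*(-26)**2 + (44 + 2*(-197)) = 2*676 + (44 - 394) = 1352 - 350 = 1002)
2968221/2705893 - H = 2968221/2705893 - 1*1002 = 2968221*(1/2705893) - 1002 = 2968221/2705893 - 1002 = -2708336565/2705893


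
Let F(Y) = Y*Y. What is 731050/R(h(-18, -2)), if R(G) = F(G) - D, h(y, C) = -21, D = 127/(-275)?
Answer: 100519375/60701 ≈ 1656.0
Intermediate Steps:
F(Y) = Y²
D = -127/275 (D = 127*(-1/275) = -127/275 ≈ -0.46182)
R(G) = 127/275 + G² (R(G) = G² - 1*(-127/275) = G² + 127/275 = 127/275 + G²)
731050/R(h(-18, -2)) = 731050/(127/275 + (-21)²) = 731050/(127/275 + 441) = 731050/(121402/275) = 731050*(275/121402) = 100519375/60701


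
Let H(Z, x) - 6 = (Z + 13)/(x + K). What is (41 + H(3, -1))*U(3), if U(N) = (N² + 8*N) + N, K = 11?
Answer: 8748/5 ≈ 1749.6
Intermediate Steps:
H(Z, x) = 6 + (13 + Z)/(11 + x) (H(Z, x) = 6 + (Z + 13)/(x + 11) = 6 + (13 + Z)/(11 + x))
U(N) = N² + 9*N
(41 + H(3, -1))*U(3) = (41 + (79 + 3 + 6*(-1))/(11 - 1))*(3*(9 + 3)) = (41 + (79 + 3 - 6)/10)*(3*12) = (41 + (⅒)*76)*36 = (41 + 38/5)*36 = (243/5)*36 = 8748/5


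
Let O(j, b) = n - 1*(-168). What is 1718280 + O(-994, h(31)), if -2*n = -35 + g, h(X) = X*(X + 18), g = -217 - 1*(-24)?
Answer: 1718562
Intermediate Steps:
g = -193 (g = -217 + 24 = -193)
h(X) = X*(18 + X)
n = 114 (n = -(-35 - 193)/2 = -½*(-228) = 114)
O(j, b) = 282 (O(j, b) = 114 - 1*(-168) = 114 + 168 = 282)
1718280 + O(-994, h(31)) = 1718280 + 282 = 1718562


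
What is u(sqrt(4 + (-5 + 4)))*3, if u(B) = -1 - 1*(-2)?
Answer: 3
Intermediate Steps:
u(B) = 1 (u(B) = -1 + 2 = 1)
u(sqrt(4 + (-5 + 4)))*3 = 1*3 = 3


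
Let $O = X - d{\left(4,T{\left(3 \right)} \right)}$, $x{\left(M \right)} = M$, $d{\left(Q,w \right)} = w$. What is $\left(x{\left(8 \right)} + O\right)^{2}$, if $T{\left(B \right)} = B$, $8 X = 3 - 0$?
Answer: $\frac{1849}{64} \approx 28.891$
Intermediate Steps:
$X = \frac{3}{8}$ ($X = \frac{3 - 0}{8} = \frac{3 + 0}{8} = \frac{1}{8} \cdot 3 = \frac{3}{8} \approx 0.375$)
$O = - \frac{21}{8}$ ($O = \frac{3}{8} - 3 = - \frac{21}{8} \approx -2.625$)
$\left(x{\left(8 \right)} + O\right)^{2} = \left(8 - \frac{21}{8}\right)^{2} = \left(\frac{43}{8}\right)^{2} = \frac{1849}{64}$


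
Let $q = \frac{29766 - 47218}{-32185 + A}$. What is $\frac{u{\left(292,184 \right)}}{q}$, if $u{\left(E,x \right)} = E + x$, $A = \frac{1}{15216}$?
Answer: $\frac{58277508121}{66387408} \approx 877.84$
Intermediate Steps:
$A = \frac{1}{15216} \approx 6.572 \cdot 10^{-5}$
$q = \frac{265549632}{489726959}$ ($q = \frac{29766 - 47218}{-32185 + \frac{1}{15216}} = - \frac{17452}{- \frac{489726959}{15216}} = \left(-17452\right) \left(- \frac{15216}{489726959}\right) = \frac{265549632}{489726959} \approx 0.54224$)
$\frac{u{\left(292,184 \right)}}{q} = \frac{292 + 184}{\frac{265549632}{489726959}} = 476 \cdot \frac{489726959}{265549632} = \frac{58277508121}{66387408}$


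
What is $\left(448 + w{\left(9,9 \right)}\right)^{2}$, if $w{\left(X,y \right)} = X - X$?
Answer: $200704$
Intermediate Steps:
$w{\left(X,y \right)} = 0$
$\left(448 + w{\left(9,9 \right)}\right)^{2} = \left(448 + 0\right)^{2} = 448^{2} = 200704$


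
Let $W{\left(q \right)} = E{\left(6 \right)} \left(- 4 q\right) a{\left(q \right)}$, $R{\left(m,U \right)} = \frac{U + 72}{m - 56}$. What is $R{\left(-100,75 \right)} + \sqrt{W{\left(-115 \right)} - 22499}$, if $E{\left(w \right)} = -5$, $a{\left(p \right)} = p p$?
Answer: $- \frac{49}{52} + i \sqrt{30439999} \approx -0.94231 + 5517.2 i$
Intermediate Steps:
$a{\left(p \right)} = p^{2}$
$R{\left(m,U \right)} = \frac{72 + U}{-56 + m}$
$W{\left(q \right)} = 20 q^{3}$ ($W{\left(q \right)} = - 5 \left(- 4 q\right) q^{2} = 20 q q^{2} = 20 q^{3}$)
$R{\left(-100,75 \right)} + \sqrt{W{\left(-115 \right)} - 22499} = \frac{72 + 75}{-56 - 100} + \sqrt{20 \left(-115\right)^{3} - 22499} = \frac{1}{-156} \cdot 147 + \sqrt{20 \left(-1520875\right) - 22499} = \left(- \frac{1}{156}\right) 147 + \sqrt{-30417500 - 22499} = - \frac{49}{52} + \sqrt{-30439999} = - \frac{49}{52} + i \sqrt{30439999}$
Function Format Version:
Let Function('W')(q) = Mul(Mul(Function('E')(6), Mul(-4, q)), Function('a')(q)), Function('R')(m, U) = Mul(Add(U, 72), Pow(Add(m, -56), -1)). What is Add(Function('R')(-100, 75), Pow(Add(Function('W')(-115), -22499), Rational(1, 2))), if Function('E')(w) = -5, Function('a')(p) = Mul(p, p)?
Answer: Add(Rational(-49, 52), Mul(I, Pow(30439999, Rational(1, 2)))) ≈ Add(-0.94231, Mul(5517.2, I))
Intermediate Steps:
Function('a')(p) = Pow(p, 2)
Function('R')(m, U) = Mul(Pow(Add(-56, m), -1), Add(72, U)) (Function('R')(m, U) = Mul(Add(72, U), Pow(Add(-56, m), -1)) = Mul(Pow(Add(-56, m), -1), Add(72, U)))
Function('W')(q) = Mul(20, Pow(q, 3)) (Function('W')(q) = Mul(Mul(-5, Mul(-4, q)), Pow(q, 2)) = Mul(Mul(20, q), Pow(q, 2)) = Mul(20, Pow(q, 3)))
Add(Function('R')(-100, 75), Pow(Add(Function('W')(-115), -22499), Rational(1, 2))) = Add(Mul(Pow(Add(-56, -100), -1), Add(72, 75)), Pow(Add(Mul(20, Pow(-115, 3)), -22499), Rational(1, 2))) = Add(Mul(Pow(-156, -1), 147), Pow(Add(Mul(20, -1520875), -22499), Rational(1, 2))) = Add(Mul(Rational(-1, 156), 147), Pow(Add(-30417500, -22499), Rational(1, 2))) = Add(Rational(-49, 52), Pow(-30439999, Rational(1, 2))) = Add(Rational(-49, 52), Mul(I, Pow(30439999, Rational(1, 2))))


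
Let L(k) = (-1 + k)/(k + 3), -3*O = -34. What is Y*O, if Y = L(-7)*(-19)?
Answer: -1292/3 ≈ -430.67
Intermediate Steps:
O = 34/3 (O = -1/3*(-34) = 34/3 ≈ 11.333)
L(k) = (-1 + k)/(3 + k)
Y = -38 (Y = ((-1 - 7)/(3 - 7))*(-19) = (-8/(-4))*(-19) = -1/4*(-8)*(-19) = 2*(-19) = -38)
Y*O = -38*34/3 = -1292/3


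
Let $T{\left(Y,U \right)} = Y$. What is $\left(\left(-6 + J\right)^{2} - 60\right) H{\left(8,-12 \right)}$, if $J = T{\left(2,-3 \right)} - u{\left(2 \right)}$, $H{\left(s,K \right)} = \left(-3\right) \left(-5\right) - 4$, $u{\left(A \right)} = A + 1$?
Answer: $-121$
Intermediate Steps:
$u{\left(A \right)} = 1 + A$
$H{\left(s,K \right)} = 11$ ($H{\left(s,K \right)} = 15 - 4 = 11$)
$J = -1$ ($J = 2 - \left(1 + 2\right) = 2 - 3 = -1$)
$\left(\left(-6 + J\right)^{2} - 60\right) H{\left(8,-12 \right)} = \left(\left(-6 - 1\right)^{2} - 60\right) 11 = \left(\left(-7\right)^{2} - 60\right) 11 = \left(49 - 60\right) 11 = \left(-11\right) 11 = -121$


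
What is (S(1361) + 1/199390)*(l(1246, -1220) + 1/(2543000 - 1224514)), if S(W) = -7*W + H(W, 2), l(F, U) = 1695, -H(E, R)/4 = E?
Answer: -392419416476360307/15464289620 ≈ -2.5376e+7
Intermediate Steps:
H(E, R) = -4*E
S(W) = -11*W (S(W) = -7*W - 4*W = -11*W)
(S(1361) + 1/199390)*(l(1246, -1220) + 1/(2543000 - 1224514)) = (-11*1361 + 1/199390)*(1695 + 1/(2543000 - 1224514)) = (-14971 + 1/199390)*(1695 + 1/1318486) = -2985067689*(1695 + 1/1318486)/199390 = -2985067689/199390*2234833771/1318486 = -392419416476360307/15464289620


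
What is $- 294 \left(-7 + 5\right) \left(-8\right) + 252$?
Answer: $-4452$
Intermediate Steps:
$- 294 \left(-7 + 5\right) \left(-8\right) + 252 = - 294 \left(\left(-2\right) \left(-8\right)\right) + 252 = \left(-294\right) 16 + 252 = -4704 + 252 = -4452$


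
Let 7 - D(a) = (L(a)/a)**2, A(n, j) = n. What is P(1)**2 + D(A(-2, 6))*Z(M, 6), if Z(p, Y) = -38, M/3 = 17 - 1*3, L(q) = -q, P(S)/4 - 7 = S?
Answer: 796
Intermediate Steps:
P(S) = 28 + 4*S
M = 42 (M = 3*(17 - 1*3) = 3*(17 - 3) = 3*14 = 42)
D(a) = 6 (D(a) = 7 - ((-a)/a)**2 = 7 - 1*(-1)**2 = 7 - 1*1 = 7 - 1 = 6)
P(1)**2 + D(A(-2, 6))*Z(M, 6) = (28 + 4*1)**2 + 6*(-38) = (28 + 4)**2 - 228 = 32**2 - 228 = 1024 - 228 = 796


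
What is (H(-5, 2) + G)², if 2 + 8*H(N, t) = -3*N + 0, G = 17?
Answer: 22201/64 ≈ 346.89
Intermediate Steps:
H(N, t) = -¼ - 3*N/8 (H(N, t) = -¼ + (-3*N + 0)/8 = -¼ + (-3*N)/8 = -¼ - 3*N/8)
(H(-5, 2) + G)² = ((-¼ - 3/8*(-5)) + 17)² = ((-¼ + 15/8) + 17)² = (13/8 + 17)² = (149/8)² = 22201/64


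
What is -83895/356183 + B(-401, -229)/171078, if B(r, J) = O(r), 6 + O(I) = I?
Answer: -14497555291/60935075274 ≈ -0.23792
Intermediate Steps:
O(I) = -6 + I
B(r, J) = -6 + r
-83895/356183 + B(-401, -229)/171078 = -83895/356183 + (-6 - 401)/171078 = -83895*1/356183 - 407*1/171078 = -83895/356183 - 407/171078 = -14497555291/60935075274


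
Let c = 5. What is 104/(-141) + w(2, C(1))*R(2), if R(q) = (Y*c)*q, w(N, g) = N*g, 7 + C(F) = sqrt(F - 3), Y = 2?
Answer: -39584/141 + 40*I*sqrt(2) ≈ -280.74 + 56.569*I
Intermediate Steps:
C(F) = -7 + sqrt(-3 + F) (C(F) = -7 + sqrt(F - 3) = -7 + sqrt(-3 + F))
R(q) = 10*q (R(q) = (2*5)*q = 10*q)
104/(-141) + w(2, C(1))*R(2) = 104/(-141) + (2*(-7 + sqrt(-3 + 1)))*(10*2) = 104*(-1/141) + (2*(-7 + sqrt(-2)))*20 = -104/141 + (2*(-7 + I*sqrt(2)))*20 = -104/141 + (-14 + 2*I*sqrt(2))*20 = -104/141 + (-280 + 40*I*sqrt(2)) = -39584/141 + 40*I*sqrt(2)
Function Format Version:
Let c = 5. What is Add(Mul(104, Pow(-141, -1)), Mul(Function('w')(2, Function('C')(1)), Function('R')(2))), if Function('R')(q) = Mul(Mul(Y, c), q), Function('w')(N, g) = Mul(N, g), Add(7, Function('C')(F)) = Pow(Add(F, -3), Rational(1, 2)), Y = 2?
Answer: Add(Rational(-39584, 141), Mul(40, I, Pow(2, Rational(1, 2)))) ≈ Add(-280.74, Mul(56.569, I))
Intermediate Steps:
Function('C')(F) = Add(-7, Pow(Add(-3, F), Rational(1, 2))) (Function('C')(F) = Add(-7, Pow(Add(F, -3), Rational(1, 2))) = Add(-7, Pow(Add(-3, F), Rational(1, 2))))
Function('R')(q) = Mul(10, q) (Function('R')(q) = Mul(Mul(2, 5), q) = Mul(10, q))
Add(Mul(104, Pow(-141, -1)), Mul(Function('w')(2, Function('C')(1)), Function('R')(2))) = Add(Mul(104, Pow(-141, -1)), Mul(Mul(2, Add(-7, Pow(Add(-3, 1), Rational(1, 2)))), Mul(10, 2))) = Add(Mul(104, Rational(-1, 141)), Mul(Mul(2, Add(-7, Pow(-2, Rational(1, 2)))), 20)) = Add(Rational(-104, 141), Mul(Mul(2, Add(-7, Mul(I, Pow(2, Rational(1, 2))))), 20)) = Add(Rational(-104, 141), Mul(Add(-14, Mul(2, I, Pow(2, Rational(1, 2)))), 20)) = Add(Rational(-104, 141), Add(-280, Mul(40, I, Pow(2, Rational(1, 2))))) = Add(Rational(-39584, 141), Mul(40, I, Pow(2, Rational(1, 2))))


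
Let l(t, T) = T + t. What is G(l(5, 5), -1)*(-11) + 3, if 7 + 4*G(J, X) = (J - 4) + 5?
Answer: -8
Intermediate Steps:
G(J, X) = -3/2 + J/4 (G(J, X) = -7/4 + ((J - 4) + 5)/4 = -7/4 + ((-4 + J) + 5)/4 = -7/4 + (1 + J)/4 = -7/4 + (¼ + J/4) = -3/2 + J/4)
G(l(5, 5), -1)*(-11) + 3 = (-3/2 + (5 + 5)/4)*(-11) + 3 = (-3/2 + (¼)*10)*(-11) + 3 = (-3/2 + 5/2)*(-11) + 3 = 1*(-11) + 3 = -11 + 3 = -8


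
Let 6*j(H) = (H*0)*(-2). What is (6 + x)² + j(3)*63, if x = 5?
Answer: 121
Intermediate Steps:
j(H) = 0 (j(H) = ((H*0)*(-2))/6 = (0*(-2))/6 = (⅙)*0 = 0)
(6 + x)² + j(3)*63 = (6 + 5)² + 0*63 = 11² + 0 = 121 + 0 = 121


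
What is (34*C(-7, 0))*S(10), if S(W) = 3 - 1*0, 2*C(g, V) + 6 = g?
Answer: -663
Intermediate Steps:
C(g, V) = -3 + g/2
S(W) = 3 (S(W) = 3 + 0 = 3)
(34*C(-7, 0))*S(10) = (34*(-3 + (1/2)*(-7)))*3 = (34*(-3 - 7/2))*3 = (34*(-13/2))*3 = -221*3 = -663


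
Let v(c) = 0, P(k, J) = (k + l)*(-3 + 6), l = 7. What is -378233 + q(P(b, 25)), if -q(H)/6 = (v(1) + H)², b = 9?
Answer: -392057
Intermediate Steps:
P(k, J) = 21 + 3*k (P(k, J) = (k + 7)*(-3 + 6) = (7 + k)*3 = 21 + 3*k)
q(H) = -6*H² (q(H) = -6*(0 + H)² = -6*H²)
-378233 + q(P(b, 25)) = -378233 - 6*(21 + 3*9)² = -378233 - 6*(21 + 27)² = -378233 - 6*48² = -378233 - 6*2304 = -378233 - 13824 = -392057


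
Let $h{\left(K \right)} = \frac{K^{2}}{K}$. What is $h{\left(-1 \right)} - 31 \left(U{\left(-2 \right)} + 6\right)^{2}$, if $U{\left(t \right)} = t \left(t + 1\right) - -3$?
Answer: $-3752$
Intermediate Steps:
$U{\left(t \right)} = 3 + t \left(1 + t\right)$ ($U{\left(t \right)} = t \left(1 + t\right) + 3 = 3 + t \left(1 + t\right)$)
$h{\left(K \right)} = K$
$h{\left(-1 \right)} - 31 \left(U{\left(-2 \right)} + 6\right)^{2} = -1 - 31 \left(\left(3 - 2 + \left(-2\right)^{2}\right) + 6\right)^{2} = -1 - 31 \left(\left(3 - 2 + 4\right) + 6\right)^{2} = -1 - 31 \left(5 + 6\right)^{2} = -1 - 31 \cdot 11^{2} = -1 - 3751 = -3752$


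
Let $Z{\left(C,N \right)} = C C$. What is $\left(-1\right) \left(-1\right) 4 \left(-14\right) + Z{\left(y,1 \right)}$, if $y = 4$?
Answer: $-40$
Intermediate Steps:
$Z{\left(C,N \right)} = C^{2}$
$\left(-1\right) \left(-1\right) 4 \left(-14\right) + Z{\left(y,1 \right)} = \left(-1\right) \left(-1\right) 4 \left(-14\right) + 4^{2} = 1 \cdot 4 \left(-14\right) + 16 = 4 \left(-14\right) + 16 = -56 + 16 = -40$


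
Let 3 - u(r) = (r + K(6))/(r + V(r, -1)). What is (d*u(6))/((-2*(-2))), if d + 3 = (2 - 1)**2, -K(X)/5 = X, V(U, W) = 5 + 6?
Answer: -75/34 ≈ -2.2059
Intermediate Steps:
V(U, W) = 11
K(X) = -5*X
u(r) = 3 - (-30 + r)/(11 + r) (u(r) = 3 - (r - 5*6)/(r + 11) = 3 - (r - 30)/(11 + r) = 3 - (-30 + r)/(11 + r))
d = -2 (d = -3 + (2 - 1)**2 = -3 + 1**2 = -3 + 1 = -2)
(d*u(6))/((-2*(-2))) = (-2*(63 + 2*6)/(11 + 6))/((-2*(-2))) = -2*(63 + 12)/17/4 = -2*75/17*(1/4) = -150/17*1/4 = -75/34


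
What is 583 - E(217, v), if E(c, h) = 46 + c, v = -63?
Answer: 320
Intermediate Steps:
583 - E(217, v) = 583 - (46 + 217) = 583 - 1*263 = 583 - 263 = 320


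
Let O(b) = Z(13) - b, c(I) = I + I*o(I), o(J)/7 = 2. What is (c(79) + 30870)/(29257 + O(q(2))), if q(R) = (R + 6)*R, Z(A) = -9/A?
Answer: 138905/126708 ≈ 1.0963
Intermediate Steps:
o(J) = 14 (o(J) = 7*2 = 14)
c(I) = 15*I (c(I) = I + I*14 = I + 14*I = 15*I)
q(R) = R*(6 + R) (q(R) = (6 + R)*R = R*(6 + R))
O(b) = -9/13 - b
(c(79) + 30870)/(29257 + O(q(2))) = (15*79 + 30870)/(29257 + (-9/13 - 2*(6 + 2))) = (1185 + 30870)/(29257 + (-9/13 - 2*8)) = 32055/(29257 + (-9/13 - 1*16)) = 32055/(29257 + (-9/13 - 16)) = 32055/(29257 - 217/13) = 32055/(380124/13) = 32055*(13/380124) = 138905/126708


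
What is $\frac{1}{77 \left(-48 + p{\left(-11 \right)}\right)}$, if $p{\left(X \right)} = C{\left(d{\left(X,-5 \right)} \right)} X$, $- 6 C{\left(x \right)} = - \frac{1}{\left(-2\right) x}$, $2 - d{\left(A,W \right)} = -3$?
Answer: $- \frac{60}{220913} \approx -0.0002716$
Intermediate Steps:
$d{\left(A,W \right)} = 5$ ($d{\left(A,W \right)} = 2 - -3 = 2 + 3 = 5$)
$C{\left(x \right)} = - \frac{1}{12 x}$ ($C{\left(x \right)} = - \frac{\left(-1\right) \frac{1}{\left(-2\right) x}}{6} = - \frac{\left(-1\right) \left(- \frac{1}{2 x}\right)}{6} = - \frac{\frac{1}{2} \frac{1}{x}}{6} = - \frac{1}{12 x}$)
$p{\left(X \right)} = - \frac{X}{60}$ ($p{\left(X \right)} = - \frac{1}{12 \cdot 5} X = \left(- \frac{1}{12}\right) \frac{1}{5} X = - \frac{X}{60}$)
$\frac{1}{77 \left(-48 + p{\left(-11 \right)}\right)} = \frac{1}{77 \left(-48 - - \frac{11}{60}\right)} = \frac{1}{77 \left(-48 + \frac{11}{60}\right)} = \frac{1}{77 \left(- \frac{2869}{60}\right)} = \frac{1}{- \frac{220913}{60}} = - \frac{60}{220913}$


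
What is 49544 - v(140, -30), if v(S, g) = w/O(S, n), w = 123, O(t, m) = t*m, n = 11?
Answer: 76297637/1540 ≈ 49544.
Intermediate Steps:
O(t, m) = m*t
v(S, g) = 123/(11*S) (v(S, g) = 123/((11*S)) = 123*(1/(11*S)) = 123/(11*S))
49544 - v(140, -30) = 49544 - 123/(11*140) = 49544 - 1*123/1540 = 49544 - 123/1540 = 76297637/1540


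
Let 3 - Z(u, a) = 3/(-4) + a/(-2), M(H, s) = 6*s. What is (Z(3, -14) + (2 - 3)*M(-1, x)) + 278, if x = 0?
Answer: 1099/4 ≈ 274.75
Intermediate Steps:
Z(u, a) = 15/4 + a/2 (Z(u, a) = 3 - (3/(-4) + a/(-2)) = 3 - (3*(-1/4) + a*(-1/2)) = 3 - (-3/4 - a/2) = 3 + (3/4 + a/2) = 15/4 + a/2)
(Z(3, -14) + (2 - 3)*M(-1, x)) + 278 = ((15/4 + (1/2)*(-14)) + (2 - 3)*(6*0)) + 278 = ((15/4 - 7) - 1*0) + 278 = (-13/4 + 0) + 278 = -13/4 + 278 = 1099/4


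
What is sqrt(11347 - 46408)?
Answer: I*sqrt(35061) ≈ 187.25*I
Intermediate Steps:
sqrt(11347 - 46408) = sqrt(-35061) = I*sqrt(35061)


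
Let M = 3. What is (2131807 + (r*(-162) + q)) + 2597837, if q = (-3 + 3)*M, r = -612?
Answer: 4828788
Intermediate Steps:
q = 0 (q = (-3 + 3)*3 = 0*3 = 0)
(2131807 + (r*(-162) + q)) + 2597837 = (2131807 + (-612*(-162) + 0)) + 2597837 = (2131807 + (99144 + 0)) + 2597837 = (2131807 + 99144) + 2597837 = 2230951 + 2597837 = 4828788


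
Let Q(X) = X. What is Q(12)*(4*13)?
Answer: 624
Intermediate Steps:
Q(12)*(4*13) = 12*(4*13) = 12*52 = 624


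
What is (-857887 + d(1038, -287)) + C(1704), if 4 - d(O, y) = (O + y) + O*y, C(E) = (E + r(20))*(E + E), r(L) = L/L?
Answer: 5249912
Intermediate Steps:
r(L) = 1
C(E) = 2*E*(1 + E) (C(E) = (E + 1)*(E + E) = (1 + E)*(2*E) = 2*E*(1 + E))
d(O, y) = 4 - O - y - O*y (d(O, y) = 4 - ((O + y) + O*y) = 4 - (O + y + O*y) = 4 + (-O - y - O*y) = 4 - O - y - O*y)
(-857887 + d(1038, -287)) + C(1704) = (-857887 + (4 - 1*1038 - 1*(-287) - 1*1038*(-287))) + 2*1704*(1 + 1704) = (-857887 + (4 - 1038 + 287 + 297906)) + 2*1704*1705 = (-857887 + 297159) + 5810640 = -560728 + 5810640 = 5249912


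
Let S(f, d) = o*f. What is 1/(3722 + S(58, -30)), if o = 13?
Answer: 1/4476 ≈ 0.00022341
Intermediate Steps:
S(f, d) = 13*f
1/(3722 + S(58, -30)) = 1/(3722 + 13*58) = 1/(3722 + 754) = 1/4476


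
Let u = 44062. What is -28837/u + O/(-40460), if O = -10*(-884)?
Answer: -4577215/5243378 ≈ -0.87295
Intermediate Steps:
O = 8840
-28837/u + O/(-40460) = -28837/44062 + 8840/(-40460) = -28837*1/44062 + 8840*(-1/40460) = -28837/44062 - 26/119 = -4577215/5243378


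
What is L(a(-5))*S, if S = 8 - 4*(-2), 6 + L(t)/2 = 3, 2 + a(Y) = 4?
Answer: -96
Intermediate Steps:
a(Y) = 2 (a(Y) = -2 + 4 = 2)
L(t) = -6 (L(t) = -12 + 2*3 = -12 + 6 = -6)
S = 16 (S = 8 - 1*(-8) = 8 + 8 = 16)
L(a(-5))*S = -6*16 = -96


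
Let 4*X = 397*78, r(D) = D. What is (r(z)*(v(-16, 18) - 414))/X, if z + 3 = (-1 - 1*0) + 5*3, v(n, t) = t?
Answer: -2904/5161 ≈ -0.56268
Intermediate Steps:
z = 11 (z = -3 + ((-1 - 1*0) + 5*3) = -3 + ((-1 + 0) + 15) = -3 + (-1 + 15) = -3 + 14 = 11)
X = 15483/2 (X = (397*78)/4 = (¼)*30966 = 15483/2 ≈ 7741.5)
(r(z)*(v(-16, 18) - 414))/X = (11*(18 - 414))/(15483/2) = (11*(-396))*(2/15483) = -4356*2/15483 = -2904/5161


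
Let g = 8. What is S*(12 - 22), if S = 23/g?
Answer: -115/4 ≈ -28.750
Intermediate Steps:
S = 23/8 ≈ 2.8750
S*(12 - 22) = 23*(12 - 22)/8 = (23/8)*(-10) = -115/4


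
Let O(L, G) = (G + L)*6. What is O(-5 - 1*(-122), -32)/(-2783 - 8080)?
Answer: -10/213 ≈ -0.046948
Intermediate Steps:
O(L, G) = 6*G + 6*L
O(-5 - 1*(-122), -32)/(-2783 - 8080) = (6*(-32) + 6*(-5 - 1*(-122)))/(-2783 - 8080) = (-192 + 6*(-5 + 122))/(-10863) = (-192 + 6*117)*(-1/10863) = (-192 + 702)*(-1/10863) = 510*(-1/10863) = -10/213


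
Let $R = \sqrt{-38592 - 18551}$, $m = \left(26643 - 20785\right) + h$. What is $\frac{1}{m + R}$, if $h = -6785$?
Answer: $- \frac{927}{916472} - \frac{i \sqrt{57143}}{916472} \approx -0.0010115 - 0.00026083 i$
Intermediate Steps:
$m = -927$ ($m = \left(26643 - 20785\right) - 6785 = 5858 - 6785 = -927$)
$R = i \sqrt{57143}$ ($R = \sqrt{-57143} = i \sqrt{57143} \approx 239.05 i$)
$\frac{1}{m + R} = \frac{1}{-927 + i \sqrt{57143}}$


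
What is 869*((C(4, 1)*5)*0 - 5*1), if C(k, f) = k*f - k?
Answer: -4345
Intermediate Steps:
C(k, f) = -k + f*k (C(k, f) = f*k - k = -k + f*k)
869*((C(4, 1)*5)*0 - 5*1) = 869*(((4*(-1 + 1))*5)*0 - 5*1) = 869*(((4*0)*5)*0 - 5) = 869*((0*5)*0 - 5) = 869*(0*0 - 5) = 869*(0 - 5) = 869*(-5) = -4345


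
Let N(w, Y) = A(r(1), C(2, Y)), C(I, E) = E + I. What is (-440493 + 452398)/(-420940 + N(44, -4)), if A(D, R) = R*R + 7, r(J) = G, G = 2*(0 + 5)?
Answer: -11905/420929 ≈ -0.028283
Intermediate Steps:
G = 10 (G = 2*5 = 10)
r(J) = 10
A(D, R) = 7 + R² (A(D, R) = R² + 7 = 7 + R²)
N(w, Y) = 7 + (2 + Y)² (N(w, Y) = 7 + (Y + 2)² = 7 + (2 + Y)²)
(-440493 + 452398)/(-420940 + N(44, -4)) = (-440493 + 452398)/(-420940 + (7 + (2 - 4)²)) = 11905/(-420940 + (7 + (-2)²)) = 11905/(-420940 + (7 + 4)) = 11905/(-420940 + 11) = 11905/(-420929) = 11905*(-1/420929) = -11905/420929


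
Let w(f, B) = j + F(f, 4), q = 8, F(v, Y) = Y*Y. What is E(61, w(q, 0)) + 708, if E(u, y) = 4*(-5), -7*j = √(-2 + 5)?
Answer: 688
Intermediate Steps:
F(v, Y) = Y²
j = -√3/7 (j = -√(-2 + 5)/7 = -√3/7 ≈ -0.24744)
w(f, B) = 16 - √3/7 (w(f, B) = -√3/7 + 4² = -√3/7 + 16 = 16 - √3/7)
E(u, y) = -20
E(61, w(q, 0)) + 708 = -20 + 708 = 688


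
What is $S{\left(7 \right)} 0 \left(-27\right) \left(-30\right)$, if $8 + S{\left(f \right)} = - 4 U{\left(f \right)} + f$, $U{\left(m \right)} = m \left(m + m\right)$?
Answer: $0$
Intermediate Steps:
$U{\left(m \right)} = 2 m^{2}$ ($U{\left(m \right)} = m 2 m = 2 m^{2}$)
$S{\left(f \right)} = -8 + f - 8 f^{2}$ ($S{\left(f \right)} = -8 - \left(- f + 4 \cdot 2 f^{2}\right) = -8 - \left(- f + 8 f^{2}\right) = -8 + f - 8 f^{2}$)
$S{\left(7 \right)} 0 \left(-27\right) \left(-30\right) = \left(-8 + 7 - 8 \cdot 7^{2}\right) 0 \left(-27\right) \left(-30\right) = \left(-8 + 7 - 392\right) 0 \left(-30\right) = \left(-393\right) 0 \left(-30\right) = 0 \left(-30\right) = 0$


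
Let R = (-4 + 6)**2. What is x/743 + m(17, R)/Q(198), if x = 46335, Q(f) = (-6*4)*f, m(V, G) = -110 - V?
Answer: 220278281/3530736 ≈ 62.389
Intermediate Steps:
R = 4 (R = 2**2 = 4)
Q(f) = -24*f
x/743 + m(17, R)/Q(198) = 46335/743 + (-110 - 1*17)/((-24*198)) = 46335*(1/743) + (-110 - 17)/(-4752) = 46335/743 - 127*(-1/4752) = 46335/743 + 127/4752 = 220278281/3530736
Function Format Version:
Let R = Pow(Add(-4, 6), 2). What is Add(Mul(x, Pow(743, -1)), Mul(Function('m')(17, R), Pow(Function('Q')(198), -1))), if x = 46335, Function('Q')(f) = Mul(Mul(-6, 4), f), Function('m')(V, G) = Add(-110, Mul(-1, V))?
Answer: Rational(220278281, 3530736) ≈ 62.389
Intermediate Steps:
R = 4 (R = Pow(2, 2) = 4)
Function('Q')(f) = Mul(-24, f)
Add(Mul(x, Pow(743, -1)), Mul(Function('m')(17, R), Pow(Function('Q')(198), -1))) = Add(Mul(46335, Pow(743, -1)), Mul(Add(-110, Mul(-1, 17)), Pow(Mul(-24, 198), -1))) = Add(Mul(46335, Rational(1, 743)), Mul(Add(-110, -17), Pow(-4752, -1))) = Add(Rational(46335, 743), Mul(-127, Rational(-1, 4752))) = Add(Rational(46335, 743), Rational(127, 4752)) = Rational(220278281, 3530736)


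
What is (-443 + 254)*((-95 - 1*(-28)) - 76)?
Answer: 27027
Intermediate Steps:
(-443 + 254)*((-95 - 1*(-28)) - 76) = -189*((-95 + 28) - 76) = -189*(-67 - 76) = -189*(-143) = 27027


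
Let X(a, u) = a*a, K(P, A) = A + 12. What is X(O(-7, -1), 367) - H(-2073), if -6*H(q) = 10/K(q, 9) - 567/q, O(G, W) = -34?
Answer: 100659175/87066 ≈ 1156.1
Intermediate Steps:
K(P, A) = 12 + A
X(a, u) = a**2
H(q) = -5/63 + 189/(2*q) (H(q) = -(10/(12 + 9) - 567/q)/6 = -(10/21 - 567/q)/6 = -5/63 + 189/(2*q))
X(O(-7, -1), 367) - H(-2073) = (-34)**2 - (11907 - 10*(-2073))/(126*(-2073)) = 1156 - (-1)*(11907 + 20730)/(126*2073) = 1156 - (-1)*32637/(126*2073) = 1156 - 1*(-10879/87066) = 1156 + 10879/87066 = 100659175/87066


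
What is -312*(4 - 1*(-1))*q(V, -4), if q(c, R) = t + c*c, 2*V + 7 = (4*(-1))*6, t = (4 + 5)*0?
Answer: -374790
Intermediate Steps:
t = 0 (t = 9*0 = 0)
V = -31/2 (V = -7/2 + ((4*(-1))*6)/2 = -7/2 + (-4*6)/2 = -7/2 + (½)*(-24) = -7/2 - 12 = -31/2 ≈ -15.500)
q(c, R) = c² (q(c, R) = 0 + c*c = 0 + c² = c²)
-312*(4 - 1*(-1))*q(V, -4) = -312*(4 - 1*(-1))*(-31/2)² = -312*(4 + 1)*961/4 = -1560*961/4 = -312*4805/4 = -374790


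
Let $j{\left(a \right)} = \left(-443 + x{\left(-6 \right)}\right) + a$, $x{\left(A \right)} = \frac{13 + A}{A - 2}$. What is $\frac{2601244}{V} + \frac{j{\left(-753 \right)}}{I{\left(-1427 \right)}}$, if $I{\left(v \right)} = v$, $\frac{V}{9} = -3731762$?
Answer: $\frac{145944394423}{191708077464} \approx 0.76128$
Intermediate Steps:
$V = -33585858$ ($V = 9 \left(-3731762\right) = -33585858$)
$x{\left(A \right)} = \frac{13 + A}{-2 + A}$
$j{\left(a \right)} = - \frac{3551}{8} + a$ ($j{\left(a \right)} = \left(-443 + \frac{13 - 6}{-2 - 6}\right) + a = \left(-443 + \frac{1}{-8} \cdot 7\right) + a = \left(-443 - \frac{7}{8}\right) + a = - \frac{3551}{8} + a$)
$\frac{2601244}{V} + \frac{j{\left(-753 \right)}}{I{\left(-1427 \right)}} = \frac{2601244}{-33585858} + \frac{- \frac{3551}{8} - 753}{-1427} = 2601244 \left(- \frac{1}{33585858}\right) - - \frac{9575}{11416} = - \frac{1300622}{16792929} + \frac{9575}{11416} = \frac{145944394423}{191708077464}$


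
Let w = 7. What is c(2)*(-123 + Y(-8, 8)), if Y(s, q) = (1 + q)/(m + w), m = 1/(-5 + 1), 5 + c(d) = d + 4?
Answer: -365/3 ≈ -121.67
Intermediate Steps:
c(d) = -1 + d (c(d) = -5 + (d + 4) = -5 + (4 + d) = -1 + d)
m = -¼ (m = 1/(-4) = -¼ ≈ -0.25000)
Y(s, q) = 4/27 + 4*q/27 (Y(s, q) = (1 + q)/(-¼ + 7) = (1 + q)/(27/4) = (1 + q)*(4/27) = 4/27 + 4*q/27)
c(2)*(-123 + Y(-8, 8)) = (-1 + 2)*(-123 + (4/27 + (4/27)*8)) = 1*(-123 + (4/27 + 32/27)) = 1*(-123 + 4/3) = 1*(-365/3) = -365/3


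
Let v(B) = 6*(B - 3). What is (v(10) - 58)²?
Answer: 256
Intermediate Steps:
v(B) = -18 + 6*B (v(B) = 6*(-3 + B) = -18 + 6*B)
(v(10) - 58)² = ((-18 + 6*10) - 58)² = ((-18 + 60) - 58)² = (42 - 58)² = (-16)² = 256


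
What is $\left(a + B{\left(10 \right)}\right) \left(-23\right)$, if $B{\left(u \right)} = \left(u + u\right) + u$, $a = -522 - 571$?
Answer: $24449$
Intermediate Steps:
$a = -1093$
$B{\left(u \right)} = 3 u$ ($B{\left(u \right)} = 2 u + u = 3 u$)
$\left(a + B{\left(10 \right)}\right) \left(-23\right) = \left(-1093 + 3 \cdot 10\right) \left(-23\right) = \left(-1093 + 30\right) \left(-23\right) = \left(-1063\right) \left(-23\right) = 24449$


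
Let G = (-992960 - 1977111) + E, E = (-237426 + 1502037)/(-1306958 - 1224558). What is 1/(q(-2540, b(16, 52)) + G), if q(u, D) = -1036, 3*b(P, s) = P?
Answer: -2531516/7521406172823 ≈ -3.3657e-7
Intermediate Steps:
E = -1264611/2531516 (E = 1264611/(-2531516) = 1264611*(-1/2531516) = -1264611/2531516 ≈ -0.49955)
b(P, s) = P/3
G = -7518783522247/2531516 (G = (-992960 - 1977111) - 1264611/2531516 = -2970071 - 1264611/2531516 = -7518783522247/2531516 ≈ -2.9701e+6)
1/(q(-2540, b(16, 52)) + G) = 1/(-1036 - 7518783522247/2531516) = 1/(-7521406172823/2531516) = -2531516/7521406172823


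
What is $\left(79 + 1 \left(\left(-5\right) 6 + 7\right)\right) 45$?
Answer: $2520$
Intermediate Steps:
$\left(79 + 1 \left(\left(-5\right) 6 + 7\right)\right) 45 = \left(79 + 1 \left(-30 + 7\right)\right) 45 = \left(79 + 1 \left(-23\right)\right) 45 = \left(79 - 23\right) 45 = 56 \cdot 45 = 2520$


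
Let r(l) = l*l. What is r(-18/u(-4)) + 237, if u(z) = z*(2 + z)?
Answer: 3873/16 ≈ 242.06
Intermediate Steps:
r(l) = l²
r(-18/u(-4)) + 237 = (-18*(-1/(4*(2 - 4))))² + 237 = (-18/((-4*(-2))))² + 237 = (-18/8)² + 237 = (-18*⅛)² + 237 = (-9/4)² + 237 = 81/16 + 237 = 3873/16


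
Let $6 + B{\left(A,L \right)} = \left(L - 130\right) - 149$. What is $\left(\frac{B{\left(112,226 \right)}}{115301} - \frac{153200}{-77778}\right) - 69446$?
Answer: $- \frac{311382908381545}{4483940589} \approx -69444.0$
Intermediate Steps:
$B{\left(A,L \right)} = -285 + L$ ($B{\left(A,L \right)} = -6 + \left(\left(L - 130\right) - 149\right) = -6 + \left(\left(-130 + L\right) - 149\right) = -6 + \left(-279 + L\right) = -285 + L$)
$\left(\frac{B{\left(112,226 \right)}}{115301} - \frac{153200}{-77778}\right) - 69446 = \left(\frac{-285 + 226}{115301} - \frac{153200}{-77778}\right) - 69446 = \left(\left(-59\right) \frac{1}{115301} - - \frac{76600}{38889}\right) - 69446 = \left(- \frac{59}{115301} + \frac{76600}{38889}\right) - 69446 = \frac{8829762149}{4483940589} - 69446 = - \frac{311382908381545}{4483940589}$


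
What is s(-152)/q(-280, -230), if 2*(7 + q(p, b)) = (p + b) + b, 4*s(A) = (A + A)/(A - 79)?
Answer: -76/87087 ≈ -0.00087269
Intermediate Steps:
s(A) = A/(2*(-79 + A)) (s(A) = ((A + A)/(A - 79))/4 = ((2*A)/(-79 + A))/4 = (2*A/(-79 + A))/4 = A/(2*(-79 + A)))
q(p, b) = -7 + b + p/2 (q(p, b) = -7 + ((p + b) + b)/2 = -7 + ((b + p) + b)/2 = -7 + (p + 2*b)/2 = -7 + (b + p/2) = -7 + b + p/2)
s(-152)/q(-280, -230) = ((½)*(-152)/(-79 - 152))/(-7 - 230 + (½)*(-280)) = ((½)*(-152)/(-231))/(-7 - 230 - 140) = ((½)*(-152)*(-1/231))/(-377) = (76/231)*(-1/377) = -76/87087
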